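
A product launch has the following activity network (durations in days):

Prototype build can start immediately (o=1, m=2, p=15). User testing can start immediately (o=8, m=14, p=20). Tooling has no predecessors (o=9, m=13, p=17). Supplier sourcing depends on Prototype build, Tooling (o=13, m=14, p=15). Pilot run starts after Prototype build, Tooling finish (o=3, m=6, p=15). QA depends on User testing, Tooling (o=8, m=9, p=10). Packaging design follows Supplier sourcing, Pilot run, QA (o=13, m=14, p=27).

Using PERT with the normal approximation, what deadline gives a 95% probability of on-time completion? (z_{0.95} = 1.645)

47.5 days

te_Prototype build = (1 + 4·2 + 15)/6 = 24/6 = 4; σ²_Prototype build = ((15−1)/6)² = 5.444
te_User testing = (8 + 4·14 + 20)/6 = 84/6 = 14; σ²_User testing = ((20−8)/6)² = 4.000
te_Tooling = (9 + 4·13 + 17)/6 = 78/6 = 13; σ²_Tooling = ((17−9)/6)² = 1.778
te_Supplier sourcing = (13 + 4·14 + 15)/6 = 84/6 = 14; σ²_Supplier sourcing = ((15−13)/6)² = 0.111
te_Pilot run = (3 + 4·6 + 15)/6 = 42/6 = 7; σ²_Pilot run = ((15−3)/6)² = 4.000
te_QA = (8 + 4·9 + 10)/6 = 54/6 = 9; σ²_QA = ((10−8)/6)² = 0.111
te_Packaging design = (13 + 4·14 + 27)/6 = 96/6 = 16; σ²_Packaging design = ((27−13)/6)² = 5.444

Forward pass:
ES_Prototype build = 0; EF_Prototype build = 4
ES_User testing = 0; EF_User testing = 14
ES_Tooling = 0; EF_Tooling = 13
ES_Supplier sourcing = max(EF_Prototype build=4, EF_Tooling=13) = 13; EF_Supplier sourcing = 13+14 = 27
ES_Pilot run = max(EF_Prototype build=4, EF_Tooling=13) = 13; EF_Pilot run = 13+7 = 20
ES_QA = max(EF_User testing=14, EF_Tooling=13) = 14; EF_QA = 14+9 = 23
ES_Packaging design = max(EF_Supplier sourcing=27, EF_Pilot run=20, EF_QA=23) = 27; EF_Packaging design = 27+16 = 43
Expected project duration μ = 43 days. Critical path: Tooling → Supplier sourcing → Packaging design.

Variance along critical path = 1.778 + 0.111 + 5.444 = 7.333; σ = 2.708 days.
D = μ + z·σ = 43 + 1.645·2.708 = 47.5 days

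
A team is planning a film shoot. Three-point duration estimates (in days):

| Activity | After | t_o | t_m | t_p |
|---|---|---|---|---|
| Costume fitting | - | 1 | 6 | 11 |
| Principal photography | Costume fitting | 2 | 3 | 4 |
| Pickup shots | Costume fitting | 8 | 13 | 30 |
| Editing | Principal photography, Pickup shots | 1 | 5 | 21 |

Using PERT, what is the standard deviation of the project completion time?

5.23 days

te_Costume fitting = (1 + 4·6 + 11)/6 = 36/6 = 6; σ²_Costume fitting = ((11−1)/6)² = 2.778
te_Principal photography = (2 + 4·3 + 4)/6 = 18/6 = 3; σ²_Principal photography = ((4−2)/6)² = 0.111
te_Pickup shots = (8 + 4·13 + 30)/6 = 90/6 = 15; σ²_Pickup shots = ((30−8)/6)² = 13.444
te_Editing = (1 + 4·5 + 21)/6 = 42/6 = 7; σ²_Editing = ((21−1)/6)² = 11.111

Forward pass:
ES_Costume fitting = 0; EF_Costume fitting = 6
ES_Principal photography = 6; EF_Principal photography = 6+3 = 9
ES_Pickup shots = 6; EF_Pickup shots = 6+15 = 21
ES_Editing = max(EF_Principal photography=9, EF_Pickup shots=21) = 21; EF_Editing = 21+7 = 28
Expected project duration μ = 28 days. Critical path: Costume fitting → Pickup shots → Editing.

Variance along critical path = 2.778 + 13.444 + 11.111 = 27.333
σ = √27.333 = 5.228 days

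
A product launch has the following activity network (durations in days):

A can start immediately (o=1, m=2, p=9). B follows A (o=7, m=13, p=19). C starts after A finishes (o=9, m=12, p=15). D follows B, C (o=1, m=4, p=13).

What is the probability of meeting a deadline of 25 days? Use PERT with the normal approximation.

0.900

te_A = (1 + 4·2 + 9)/6 = 18/6 = 3; σ²_A = ((9−1)/6)² = 1.778
te_B = (7 + 4·13 + 19)/6 = 78/6 = 13; σ²_B = ((19−7)/6)² = 4.000
te_C = (9 + 4·12 + 15)/6 = 72/6 = 12; σ²_C = ((15−9)/6)² = 1.000
te_D = (1 + 4·4 + 13)/6 = 30/6 = 5; σ²_D = ((13−1)/6)² = 4.000

Forward pass:
ES_A = 0; EF_A = 3
ES_B = 3; EF_B = 3+13 = 16
ES_C = 3; EF_C = 3+12 = 15
ES_D = max(EF_B=16, EF_C=15) = 16; EF_D = 16+5 = 21
Expected project duration μ = 21 days. Critical path: A → B → D.

Variance along critical path = 1.778 + 4.000 + 4.000 = 9.778; σ = √9.778 = 3.127 days.
Z = (25 − 21) / 3.127 = 1.279
P(T ≤ 25) = Φ(1.279) ≈ 0.900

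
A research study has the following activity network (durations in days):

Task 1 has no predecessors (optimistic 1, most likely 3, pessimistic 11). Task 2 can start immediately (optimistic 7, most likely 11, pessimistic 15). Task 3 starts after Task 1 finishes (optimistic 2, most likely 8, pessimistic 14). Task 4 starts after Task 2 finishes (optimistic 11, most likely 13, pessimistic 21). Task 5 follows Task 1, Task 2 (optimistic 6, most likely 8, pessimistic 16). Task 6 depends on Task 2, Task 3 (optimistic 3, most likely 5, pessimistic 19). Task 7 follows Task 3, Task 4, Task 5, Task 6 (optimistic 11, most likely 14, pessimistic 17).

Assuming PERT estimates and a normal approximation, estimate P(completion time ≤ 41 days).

te_Task 1 = (1 + 4·3 + 11)/6 = 24/6 = 4; σ²_Task 1 = ((11−1)/6)² = 2.778
te_Task 2 = (7 + 4·11 + 15)/6 = 66/6 = 11; σ²_Task 2 = ((15−7)/6)² = 1.778
te_Task 3 = (2 + 4·8 + 14)/6 = 48/6 = 8; σ²_Task 3 = ((14−2)/6)² = 4.000
te_Task 4 = (11 + 4·13 + 21)/6 = 84/6 = 14; σ²_Task 4 = ((21−11)/6)² = 2.778
te_Task 5 = (6 + 4·8 + 16)/6 = 54/6 = 9; σ²_Task 5 = ((16−6)/6)² = 2.778
te_Task 6 = (3 + 4·5 + 19)/6 = 42/6 = 7; σ²_Task 6 = ((19−3)/6)² = 7.111
te_Task 7 = (11 + 4·14 + 17)/6 = 84/6 = 14; σ²_Task 7 = ((17−11)/6)² = 1.000

Forward pass:
ES_Task 1 = 0; EF_Task 1 = 4
ES_Task 2 = 0; EF_Task 2 = 11
ES_Task 3 = 4; EF_Task 3 = 4+8 = 12
ES_Task 4 = 11; EF_Task 4 = 11+14 = 25
ES_Task 5 = max(EF_Task 1=4, EF_Task 2=11) = 11; EF_Task 5 = 11+9 = 20
ES_Task 6 = max(EF_Task 2=11, EF_Task 3=12) = 12; EF_Task 6 = 12+7 = 19
ES_Task 7 = max(EF_Task 3=12, EF_Task 4=25, EF_Task 5=20, EF_Task 6=19) = 25; EF_Task 7 = 25+14 = 39
Expected project duration μ = 39 days. Critical path: Task 2 → Task 4 → Task 7.

Variance along critical path = 1.778 + 2.778 + 1.000 = 5.556; σ = √5.556 = 2.357 days.
Z = (41 − 39) / 2.357 = 0.849
P(T ≤ 41) = Φ(0.849) ≈ 0.802

0.802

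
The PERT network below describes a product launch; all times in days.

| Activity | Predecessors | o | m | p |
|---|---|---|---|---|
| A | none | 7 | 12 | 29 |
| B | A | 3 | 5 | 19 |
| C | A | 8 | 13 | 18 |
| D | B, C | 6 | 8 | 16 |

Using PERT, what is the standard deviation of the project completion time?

4.36 days

te_A = (7 + 4·12 + 29)/6 = 84/6 = 14; σ²_A = ((29−7)/6)² = 13.444
te_B = (3 + 4·5 + 19)/6 = 42/6 = 7; σ²_B = ((19−3)/6)² = 7.111
te_C = (8 + 4·13 + 18)/6 = 78/6 = 13; σ²_C = ((18−8)/6)² = 2.778
te_D = (6 + 4·8 + 16)/6 = 54/6 = 9; σ²_D = ((16−6)/6)² = 2.778

Forward pass:
ES_A = 0; EF_A = 14
ES_B = 14; EF_B = 14+7 = 21
ES_C = 14; EF_C = 14+13 = 27
ES_D = max(EF_B=21, EF_C=27) = 27; EF_D = 27+9 = 36
Expected project duration μ = 36 days. Critical path: A → C → D.

Variance along critical path = 13.444 + 2.778 + 2.778 = 19.000
σ = √19.000 = 4.359 days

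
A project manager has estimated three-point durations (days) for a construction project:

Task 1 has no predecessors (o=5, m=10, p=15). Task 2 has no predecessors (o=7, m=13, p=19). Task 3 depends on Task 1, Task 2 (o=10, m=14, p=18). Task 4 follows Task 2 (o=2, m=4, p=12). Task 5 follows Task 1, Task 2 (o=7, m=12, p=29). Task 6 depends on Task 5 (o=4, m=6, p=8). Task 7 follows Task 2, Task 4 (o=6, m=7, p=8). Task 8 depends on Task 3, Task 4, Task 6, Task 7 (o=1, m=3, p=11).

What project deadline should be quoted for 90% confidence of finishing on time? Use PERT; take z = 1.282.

42.8 days

te_Task 1 = (5 + 4·10 + 15)/6 = 60/6 = 10; σ²_Task 1 = ((15−5)/6)² = 2.778
te_Task 2 = (7 + 4·13 + 19)/6 = 78/6 = 13; σ²_Task 2 = ((19−7)/6)² = 4.000
te_Task 3 = (10 + 4·14 + 18)/6 = 84/6 = 14; σ²_Task 3 = ((18−10)/6)² = 1.778
te_Task 4 = (2 + 4·4 + 12)/6 = 30/6 = 5; σ²_Task 4 = ((12−2)/6)² = 2.778
te_Task 5 = (7 + 4·12 + 29)/6 = 84/6 = 14; σ²_Task 5 = ((29−7)/6)² = 13.444
te_Task 6 = (4 + 4·6 + 8)/6 = 36/6 = 6; σ²_Task 6 = ((8−4)/6)² = 0.444
te_Task 7 = (6 + 4·7 + 8)/6 = 42/6 = 7; σ²_Task 7 = ((8−6)/6)² = 0.111
te_Task 8 = (1 + 4·3 + 11)/6 = 24/6 = 4; σ²_Task 8 = ((11−1)/6)² = 2.778

Forward pass:
ES_Task 1 = 0; EF_Task 1 = 10
ES_Task 2 = 0; EF_Task 2 = 13
ES_Task 3 = max(EF_Task 1=10, EF_Task 2=13) = 13; EF_Task 3 = 13+14 = 27
ES_Task 4 = 13; EF_Task 4 = 13+5 = 18
ES_Task 5 = max(EF_Task 1=10, EF_Task 2=13) = 13; EF_Task 5 = 13+14 = 27
ES_Task 6 = 27; EF_Task 6 = 27+6 = 33
ES_Task 7 = max(EF_Task 2=13, EF_Task 4=18) = 18; EF_Task 7 = 18+7 = 25
ES_Task 8 = max(EF_Task 3=27, EF_Task 4=18, EF_Task 6=33, EF_Task 7=25) = 33; EF_Task 8 = 33+4 = 37
Expected project duration μ = 37 days. Critical path: Task 2 → Task 5 → Task 6 → Task 8.

Variance along critical path = 4.000 + 13.444 + 0.444 + 2.778 = 20.667; σ = 4.546 days.
D = μ + z·σ = 37 + 1.282·4.546 = 42.8 days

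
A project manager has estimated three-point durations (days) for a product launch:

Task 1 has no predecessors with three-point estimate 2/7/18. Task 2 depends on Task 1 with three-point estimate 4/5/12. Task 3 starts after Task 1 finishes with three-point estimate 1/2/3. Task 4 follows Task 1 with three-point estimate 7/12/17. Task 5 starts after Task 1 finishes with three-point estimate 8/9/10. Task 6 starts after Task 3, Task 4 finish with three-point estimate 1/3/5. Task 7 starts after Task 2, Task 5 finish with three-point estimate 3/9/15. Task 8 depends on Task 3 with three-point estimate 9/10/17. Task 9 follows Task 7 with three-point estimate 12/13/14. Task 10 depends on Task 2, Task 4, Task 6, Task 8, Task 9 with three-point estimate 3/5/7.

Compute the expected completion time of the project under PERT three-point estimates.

te_Task 1 = (2 + 4·7 + 18)/6 = 48/6 = 8
te_Task 2 = (4 + 4·5 + 12)/6 = 36/6 = 6
te_Task 3 = (1 + 4·2 + 3)/6 = 12/6 = 2
te_Task 4 = (7 + 4·12 + 17)/6 = 72/6 = 12
te_Task 5 = (8 + 4·9 + 10)/6 = 54/6 = 9
te_Task 6 = (1 + 4·3 + 5)/6 = 18/6 = 3
te_Task 7 = (3 + 4·9 + 15)/6 = 54/6 = 9
te_Task 8 = (9 + 4·10 + 17)/6 = 66/6 = 11
te_Task 9 = (12 + 4·13 + 14)/6 = 78/6 = 13
te_Task 10 = (3 + 4·5 + 7)/6 = 30/6 = 5

Forward pass:
ES_Task 1 = 0; EF_Task 1 = 8
ES_Task 2 = 8; EF_Task 2 = 8+6 = 14
ES_Task 3 = 8; EF_Task 3 = 8+2 = 10
ES_Task 4 = 8; EF_Task 4 = 8+12 = 20
ES_Task 5 = 8; EF_Task 5 = 8+9 = 17
ES_Task 6 = max(EF_Task 3=10, EF_Task 4=20) = 20; EF_Task 6 = 20+3 = 23
ES_Task 7 = max(EF_Task 2=14, EF_Task 5=17) = 17; EF_Task 7 = 17+9 = 26
ES_Task 8 = 10; EF_Task 8 = 10+11 = 21
ES_Task 9 = 26; EF_Task 9 = 26+13 = 39
ES_Task 10 = max(EF_Task 2=14, EF_Task 4=20, EF_Task 6=23, EF_Task 8=21, EF_Task 9=39) = 39; EF_Task 10 = 39+5 = 44
Expected project duration μ = 44 days. Critical path: Task 1 → Task 5 → Task 7 → Task 9 → Task 10.

44 days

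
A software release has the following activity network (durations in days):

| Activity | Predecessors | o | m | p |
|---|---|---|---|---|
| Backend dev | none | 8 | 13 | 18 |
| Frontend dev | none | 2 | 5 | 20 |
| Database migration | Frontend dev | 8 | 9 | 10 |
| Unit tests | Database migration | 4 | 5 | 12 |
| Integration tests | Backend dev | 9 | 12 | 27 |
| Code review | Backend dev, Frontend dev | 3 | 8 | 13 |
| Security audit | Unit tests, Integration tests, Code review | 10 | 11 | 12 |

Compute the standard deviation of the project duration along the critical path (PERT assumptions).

3.45 days

te_Backend dev = (8 + 4·13 + 18)/6 = 78/6 = 13; σ²_Backend dev = ((18−8)/6)² = 2.778
te_Frontend dev = (2 + 4·5 + 20)/6 = 42/6 = 7; σ²_Frontend dev = ((20−2)/6)² = 9.000
te_Database migration = (8 + 4·9 + 10)/6 = 54/6 = 9; σ²_Database migration = ((10−8)/6)² = 0.111
te_Unit tests = (4 + 4·5 + 12)/6 = 36/6 = 6; σ²_Unit tests = ((12−4)/6)² = 1.778
te_Integration tests = (9 + 4·12 + 27)/6 = 84/6 = 14; σ²_Integration tests = ((27−9)/6)² = 9.000
te_Code review = (3 + 4·8 + 13)/6 = 48/6 = 8; σ²_Code review = ((13−3)/6)² = 2.778
te_Security audit = (10 + 4·11 + 12)/6 = 66/6 = 11; σ²_Security audit = ((12−10)/6)² = 0.111

Forward pass:
ES_Backend dev = 0; EF_Backend dev = 13
ES_Frontend dev = 0; EF_Frontend dev = 7
ES_Database migration = 7; EF_Database migration = 7+9 = 16
ES_Unit tests = 16; EF_Unit tests = 16+6 = 22
ES_Integration tests = 13; EF_Integration tests = 13+14 = 27
ES_Code review = max(EF_Backend dev=13, EF_Frontend dev=7) = 13; EF_Code review = 13+8 = 21
ES_Security audit = max(EF_Unit tests=22, EF_Integration tests=27, EF_Code review=21) = 27; EF_Security audit = 27+11 = 38
Expected project duration μ = 38 days. Critical path: Backend dev → Integration tests → Security audit.

Variance along critical path = 2.778 + 9.000 + 0.111 = 11.889
σ = √11.889 = 3.448 days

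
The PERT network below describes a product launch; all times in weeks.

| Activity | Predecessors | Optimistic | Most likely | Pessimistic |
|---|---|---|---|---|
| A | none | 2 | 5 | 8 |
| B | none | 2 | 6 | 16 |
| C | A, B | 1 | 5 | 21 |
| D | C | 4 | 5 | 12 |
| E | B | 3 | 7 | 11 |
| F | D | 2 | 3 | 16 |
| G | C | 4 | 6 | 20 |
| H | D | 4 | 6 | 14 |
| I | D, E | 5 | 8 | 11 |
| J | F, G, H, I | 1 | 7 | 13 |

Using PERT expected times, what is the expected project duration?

35 weeks

te_A = (2 + 4·5 + 8)/6 = 30/6 = 5
te_B = (2 + 4·6 + 16)/6 = 42/6 = 7
te_C = (1 + 4·5 + 21)/6 = 42/6 = 7
te_D = (4 + 4·5 + 12)/6 = 36/6 = 6
te_E = (3 + 4·7 + 11)/6 = 42/6 = 7
te_F = (2 + 4·3 + 16)/6 = 30/6 = 5
te_G = (4 + 4·6 + 20)/6 = 48/6 = 8
te_H = (4 + 4·6 + 14)/6 = 42/6 = 7
te_I = (5 + 4·8 + 11)/6 = 48/6 = 8
te_J = (1 + 4·7 + 13)/6 = 42/6 = 7

Forward pass:
ES_A = 0; EF_A = 5
ES_B = 0; EF_B = 7
ES_C = max(EF_A=5, EF_B=7) = 7; EF_C = 7+7 = 14
ES_D = 14; EF_D = 14+6 = 20
ES_E = 7; EF_E = 7+7 = 14
ES_F = 20; EF_F = 20+5 = 25
ES_G = 14; EF_G = 14+8 = 22
ES_H = 20; EF_H = 20+7 = 27
ES_I = max(EF_D=20, EF_E=14) = 20; EF_I = 20+8 = 28
ES_J = max(EF_F=25, EF_G=22, EF_H=27, EF_I=28) = 28; EF_J = 28+7 = 35
Expected project duration μ = 35 weeks. Critical path: B → C → D → I → J.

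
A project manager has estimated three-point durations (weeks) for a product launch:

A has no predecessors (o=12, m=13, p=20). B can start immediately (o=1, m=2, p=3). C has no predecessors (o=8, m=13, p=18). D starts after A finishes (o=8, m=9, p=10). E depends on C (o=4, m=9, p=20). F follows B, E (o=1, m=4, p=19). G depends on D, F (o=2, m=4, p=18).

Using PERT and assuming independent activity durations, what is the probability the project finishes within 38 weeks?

0.722

te_A = (12 + 4·13 + 20)/6 = 84/6 = 14; σ²_A = ((20−12)/6)² = 1.778
te_B = (1 + 4·2 + 3)/6 = 12/6 = 2; σ²_B = ((3−1)/6)² = 0.111
te_C = (8 + 4·13 + 18)/6 = 78/6 = 13; σ²_C = ((18−8)/6)² = 2.778
te_D = (8 + 4·9 + 10)/6 = 54/6 = 9; σ²_D = ((10−8)/6)² = 0.111
te_E = (4 + 4·9 + 20)/6 = 60/6 = 10; σ²_E = ((20−4)/6)² = 7.111
te_F = (1 + 4·4 + 19)/6 = 36/6 = 6; σ²_F = ((19−1)/6)² = 9.000
te_G = (2 + 4·4 + 18)/6 = 36/6 = 6; σ²_G = ((18−2)/6)² = 7.111

Forward pass:
ES_A = 0; EF_A = 14
ES_B = 0; EF_B = 2
ES_C = 0; EF_C = 13
ES_D = 14; EF_D = 14+9 = 23
ES_E = 13; EF_E = 13+10 = 23
ES_F = max(EF_B=2, EF_E=23) = 23; EF_F = 23+6 = 29
ES_G = max(EF_D=23, EF_F=29) = 29; EF_G = 29+6 = 35
Expected project duration μ = 35 weeks. Critical path: C → E → F → G.

Variance along critical path = 2.778 + 7.111 + 9.000 + 7.111 = 26.000; σ = √26.000 = 5.099 weeks.
Z = (38 − 35) / 5.099 = 0.588
P(T ≤ 38) = Φ(0.588) ≈ 0.722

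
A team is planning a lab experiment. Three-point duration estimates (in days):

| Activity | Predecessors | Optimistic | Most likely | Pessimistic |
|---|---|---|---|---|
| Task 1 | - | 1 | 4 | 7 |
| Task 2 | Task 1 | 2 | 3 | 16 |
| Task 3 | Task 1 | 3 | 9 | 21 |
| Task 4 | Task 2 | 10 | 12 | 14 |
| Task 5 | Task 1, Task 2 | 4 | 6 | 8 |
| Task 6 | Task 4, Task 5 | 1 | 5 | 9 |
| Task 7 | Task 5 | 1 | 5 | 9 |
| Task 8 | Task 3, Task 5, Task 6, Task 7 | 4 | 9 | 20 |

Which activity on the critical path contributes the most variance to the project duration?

te_Task 1 = (1 + 4·4 + 7)/6 = 24/6 = 4; σ²_Task 1 = ((7−1)/6)² = 1.000
te_Task 2 = (2 + 4·3 + 16)/6 = 30/6 = 5; σ²_Task 2 = ((16−2)/6)² = 5.444
te_Task 3 = (3 + 4·9 + 21)/6 = 60/6 = 10; σ²_Task 3 = ((21−3)/6)² = 9.000
te_Task 4 = (10 + 4·12 + 14)/6 = 72/6 = 12; σ²_Task 4 = ((14−10)/6)² = 0.444
te_Task 5 = (4 + 4·6 + 8)/6 = 36/6 = 6; σ²_Task 5 = ((8−4)/6)² = 0.444
te_Task 6 = (1 + 4·5 + 9)/6 = 30/6 = 5; σ²_Task 6 = ((9−1)/6)² = 1.778
te_Task 7 = (1 + 4·5 + 9)/6 = 30/6 = 5; σ²_Task 7 = ((9−1)/6)² = 1.778
te_Task 8 = (4 + 4·9 + 20)/6 = 60/6 = 10; σ²_Task 8 = ((20−4)/6)² = 7.111

Forward pass:
ES_Task 1 = 0; EF_Task 1 = 4
ES_Task 2 = 4; EF_Task 2 = 4+5 = 9
ES_Task 3 = 4; EF_Task 3 = 4+10 = 14
ES_Task 4 = 9; EF_Task 4 = 9+12 = 21
ES_Task 5 = max(EF_Task 1=4, EF_Task 2=9) = 9; EF_Task 5 = 9+6 = 15
ES_Task 6 = max(EF_Task 4=21, EF_Task 5=15) = 21; EF_Task 6 = 21+5 = 26
ES_Task 7 = 15; EF_Task 7 = 15+5 = 20
ES_Task 8 = max(EF_Task 3=14, EF_Task 5=15, EF_Task 6=26, EF_Task 7=20) = 26; EF_Task 8 = 26+10 = 36
Expected project duration μ = 36 days. Critical path: Task 1 → Task 2 → Task 4 → Task 6 → Task 8.

Variances on critical path: σ²_Task 1=1.000, σ²_Task 2=5.444, σ²_Task 4=0.444, σ²_Task 6=1.778, σ²_Task 8=7.111.
Largest is σ²_Task 8 = 7.111.

Task 8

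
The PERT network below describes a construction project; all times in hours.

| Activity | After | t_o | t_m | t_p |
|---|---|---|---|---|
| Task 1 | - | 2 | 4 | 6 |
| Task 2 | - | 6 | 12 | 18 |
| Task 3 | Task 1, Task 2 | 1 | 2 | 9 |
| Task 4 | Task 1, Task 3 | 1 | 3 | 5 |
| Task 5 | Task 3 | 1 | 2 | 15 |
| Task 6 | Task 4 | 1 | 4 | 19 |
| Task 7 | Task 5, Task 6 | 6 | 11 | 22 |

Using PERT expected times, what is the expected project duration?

36 hours

te_Task 1 = (2 + 4·4 + 6)/6 = 24/6 = 4
te_Task 2 = (6 + 4·12 + 18)/6 = 72/6 = 12
te_Task 3 = (1 + 4·2 + 9)/6 = 18/6 = 3
te_Task 4 = (1 + 4·3 + 5)/6 = 18/6 = 3
te_Task 5 = (1 + 4·2 + 15)/6 = 24/6 = 4
te_Task 6 = (1 + 4·4 + 19)/6 = 36/6 = 6
te_Task 7 = (6 + 4·11 + 22)/6 = 72/6 = 12

Forward pass:
ES_Task 1 = 0; EF_Task 1 = 4
ES_Task 2 = 0; EF_Task 2 = 12
ES_Task 3 = max(EF_Task 1=4, EF_Task 2=12) = 12; EF_Task 3 = 12+3 = 15
ES_Task 4 = max(EF_Task 1=4, EF_Task 3=15) = 15; EF_Task 4 = 15+3 = 18
ES_Task 5 = 15; EF_Task 5 = 15+4 = 19
ES_Task 6 = 18; EF_Task 6 = 18+6 = 24
ES_Task 7 = max(EF_Task 5=19, EF_Task 6=24) = 24; EF_Task 7 = 24+12 = 36
Expected project duration μ = 36 hours. Critical path: Task 2 → Task 3 → Task 4 → Task 6 → Task 7.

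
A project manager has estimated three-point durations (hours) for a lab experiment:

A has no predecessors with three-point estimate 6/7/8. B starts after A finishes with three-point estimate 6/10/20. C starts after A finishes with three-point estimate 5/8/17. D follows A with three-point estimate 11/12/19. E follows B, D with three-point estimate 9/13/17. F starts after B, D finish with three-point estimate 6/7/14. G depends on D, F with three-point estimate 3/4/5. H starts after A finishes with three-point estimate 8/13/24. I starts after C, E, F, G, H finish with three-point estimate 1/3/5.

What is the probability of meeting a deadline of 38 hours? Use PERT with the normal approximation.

te_A = (6 + 4·7 + 8)/6 = 42/6 = 7; σ²_A = ((8−6)/6)² = 0.111
te_B = (6 + 4·10 + 20)/6 = 66/6 = 11; σ²_B = ((20−6)/6)² = 5.444
te_C = (5 + 4·8 + 17)/6 = 54/6 = 9; σ²_C = ((17−5)/6)² = 4.000
te_D = (11 + 4·12 + 19)/6 = 78/6 = 13; σ²_D = ((19−11)/6)² = 1.778
te_E = (9 + 4·13 + 17)/6 = 78/6 = 13; σ²_E = ((17−9)/6)² = 1.778
te_F = (6 + 4·7 + 14)/6 = 48/6 = 8; σ²_F = ((14−6)/6)² = 1.778
te_G = (3 + 4·4 + 5)/6 = 24/6 = 4; σ²_G = ((5−3)/6)² = 0.111
te_H = (8 + 4·13 + 24)/6 = 84/6 = 14; σ²_H = ((24−8)/6)² = 7.111
te_I = (1 + 4·3 + 5)/6 = 18/6 = 3; σ²_I = ((5−1)/6)² = 0.444

Forward pass:
ES_A = 0; EF_A = 7
ES_B = 7; EF_B = 7+11 = 18
ES_C = 7; EF_C = 7+9 = 16
ES_D = 7; EF_D = 7+13 = 20
ES_E = max(EF_B=18, EF_D=20) = 20; EF_E = 20+13 = 33
ES_F = max(EF_B=18, EF_D=20) = 20; EF_F = 20+8 = 28
ES_G = max(EF_D=20, EF_F=28) = 28; EF_G = 28+4 = 32
ES_H = 7; EF_H = 7+14 = 21
ES_I = max(EF_C=16, EF_E=33, EF_F=28, EF_G=32, EF_H=21) = 33; EF_I = 33+3 = 36
Expected project duration μ = 36 hours. Critical path: A → D → E → I.

Variance along critical path = 0.111 + 1.778 + 1.778 + 0.444 = 4.111; σ = √4.111 = 2.028 hours.
Z = (38 − 36) / 2.028 = 0.986
P(T ≤ 38) = Φ(0.986) ≈ 0.838

0.838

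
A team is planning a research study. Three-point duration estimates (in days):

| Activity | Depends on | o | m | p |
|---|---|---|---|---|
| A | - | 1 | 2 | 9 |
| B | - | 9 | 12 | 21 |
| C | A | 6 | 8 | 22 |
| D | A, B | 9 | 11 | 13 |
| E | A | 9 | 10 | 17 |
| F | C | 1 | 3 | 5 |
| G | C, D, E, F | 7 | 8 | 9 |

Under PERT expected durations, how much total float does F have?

8 days

te_A = (1 + 4·2 + 9)/6 = 18/6 = 3
te_B = (9 + 4·12 + 21)/6 = 78/6 = 13
te_C = (6 + 4·8 + 22)/6 = 60/6 = 10
te_D = (9 + 4·11 + 13)/6 = 66/6 = 11
te_E = (9 + 4·10 + 17)/6 = 66/6 = 11
te_F = (1 + 4·3 + 5)/6 = 18/6 = 3
te_G = (7 + 4·8 + 9)/6 = 48/6 = 8

Forward pass:
ES_A = 0; EF_A = 3
ES_B = 0; EF_B = 13
ES_C = 3; EF_C = 3+10 = 13
ES_D = max(EF_A=3, EF_B=13) = 13; EF_D = 13+11 = 24
ES_E = 3; EF_E = 3+11 = 14
ES_F = 13; EF_F = 13+3 = 16
ES_G = max(EF_C=13, EF_D=24, EF_E=14, EF_F=16) = 24; EF_G = 24+8 = 32
Expected project duration μ = 32 days. Critical path: B → D → G.

Backward pass:
LF_G = 32; LS_G = 32−8 = 24
LF_F = LS_G = 24; LS_F = 24−3 = 21
LF_E = LS_G = 24; LS_E = 24−11 = 13
LF_D = LS_G = 24; LS_D = 24−11 = 13
LF_C = min(LS_F=21, LS_G=24) = 21; LS_C = 21−10 = 11
LF_B = LS_D = 13; LS_B = 13−13 = 0
LF_A = min(LS_C=11, LS_D=13, LS_E=13) = 11; LS_A = 11−3 = 8
Slack_F = LS_F − ES_F = 21 − 13 = 8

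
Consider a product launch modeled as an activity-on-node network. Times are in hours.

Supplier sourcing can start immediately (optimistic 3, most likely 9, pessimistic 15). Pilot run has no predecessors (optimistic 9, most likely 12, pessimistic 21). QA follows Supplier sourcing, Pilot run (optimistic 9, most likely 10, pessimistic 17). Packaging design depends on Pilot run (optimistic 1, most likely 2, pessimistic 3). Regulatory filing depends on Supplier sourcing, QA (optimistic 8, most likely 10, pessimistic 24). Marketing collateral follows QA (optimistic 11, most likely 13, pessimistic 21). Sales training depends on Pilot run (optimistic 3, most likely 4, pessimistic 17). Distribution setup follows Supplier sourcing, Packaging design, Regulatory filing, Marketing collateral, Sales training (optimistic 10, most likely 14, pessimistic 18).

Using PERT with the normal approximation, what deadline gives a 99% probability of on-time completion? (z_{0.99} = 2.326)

te_Supplier sourcing = (3 + 4·9 + 15)/6 = 54/6 = 9; σ²_Supplier sourcing = ((15−3)/6)² = 4.000
te_Pilot run = (9 + 4·12 + 21)/6 = 78/6 = 13; σ²_Pilot run = ((21−9)/6)² = 4.000
te_QA = (9 + 4·10 + 17)/6 = 66/6 = 11; σ²_QA = ((17−9)/6)² = 1.778
te_Packaging design = (1 + 4·2 + 3)/6 = 12/6 = 2; σ²_Packaging design = ((3−1)/6)² = 0.111
te_Regulatory filing = (8 + 4·10 + 24)/6 = 72/6 = 12; σ²_Regulatory filing = ((24−8)/6)² = 7.111
te_Marketing collateral = (11 + 4·13 + 21)/6 = 84/6 = 14; σ²_Marketing collateral = ((21−11)/6)² = 2.778
te_Sales training = (3 + 4·4 + 17)/6 = 36/6 = 6; σ²_Sales training = ((17−3)/6)² = 5.444
te_Distribution setup = (10 + 4·14 + 18)/6 = 84/6 = 14; σ²_Distribution setup = ((18−10)/6)² = 1.778

Forward pass:
ES_Supplier sourcing = 0; EF_Supplier sourcing = 9
ES_Pilot run = 0; EF_Pilot run = 13
ES_QA = max(EF_Supplier sourcing=9, EF_Pilot run=13) = 13; EF_QA = 13+11 = 24
ES_Packaging design = 13; EF_Packaging design = 13+2 = 15
ES_Regulatory filing = max(EF_Supplier sourcing=9, EF_QA=24) = 24; EF_Regulatory filing = 24+12 = 36
ES_Marketing collateral = 24; EF_Marketing collateral = 24+14 = 38
ES_Sales training = 13; EF_Sales training = 13+6 = 19
ES_Distribution setup = max(EF_Supplier sourcing=9, EF_Packaging design=15, EF_Regulatory filing=36, EF_Marketing collateral=38, EF_Sales training=19) = 38; EF_Distribution setup = 38+14 = 52
Expected project duration μ = 52 hours. Critical path: Pilot run → QA → Marketing collateral → Distribution setup.

Variance along critical path = 4.000 + 1.778 + 2.778 + 1.778 = 10.333; σ = 3.215 hours.
D = μ + z·σ = 52 + 2.326·3.215 = 59.5 hours

59.5 hours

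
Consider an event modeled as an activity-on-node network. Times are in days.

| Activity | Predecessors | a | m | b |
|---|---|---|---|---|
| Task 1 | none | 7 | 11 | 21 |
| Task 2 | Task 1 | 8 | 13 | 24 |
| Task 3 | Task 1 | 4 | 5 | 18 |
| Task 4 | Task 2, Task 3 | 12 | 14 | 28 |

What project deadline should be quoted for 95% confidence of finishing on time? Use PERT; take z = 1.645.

te_Task 1 = (7 + 4·11 + 21)/6 = 72/6 = 12; σ²_Task 1 = ((21−7)/6)² = 5.444
te_Task 2 = (8 + 4·13 + 24)/6 = 84/6 = 14; σ²_Task 2 = ((24−8)/6)² = 7.111
te_Task 3 = (4 + 4·5 + 18)/6 = 42/6 = 7; σ²_Task 3 = ((18−4)/6)² = 5.444
te_Task 4 = (12 + 4·14 + 28)/6 = 96/6 = 16; σ²_Task 4 = ((28−12)/6)² = 7.111

Forward pass:
ES_Task 1 = 0; EF_Task 1 = 12
ES_Task 2 = 12; EF_Task 2 = 12+14 = 26
ES_Task 3 = 12; EF_Task 3 = 12+7 = 19
ES_Task 4 = max(EF_Task 2=26, EF_Task 3=19) = 26; EF_Task 4 = 26+16 = 42
Expected project duration μ = 42 days. Critical path: Task 1 → Task 2 → Task 4.

Variance along critical path = 5.444 + 7.111 + 7.111 = 19.667; σ = 4.435 days.
D = μ + z·σ = 42 + 1.645·4.435 = 49.3 days

49.3 days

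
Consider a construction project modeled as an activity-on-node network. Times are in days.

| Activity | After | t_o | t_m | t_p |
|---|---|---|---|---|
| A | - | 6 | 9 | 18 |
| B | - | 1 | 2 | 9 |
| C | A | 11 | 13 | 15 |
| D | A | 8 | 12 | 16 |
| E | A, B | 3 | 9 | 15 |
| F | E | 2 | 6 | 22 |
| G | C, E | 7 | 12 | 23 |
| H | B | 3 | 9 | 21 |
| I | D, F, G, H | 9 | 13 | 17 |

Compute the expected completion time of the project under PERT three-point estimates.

49 days

te_A = (6 + 4·9 + 18)/6 = 60/6 = 10
te_B = (1 + 4·2 + 9)/6 = 18/6 = 3
te_C = (11 + 4·13 + 15)/6 = 78/6 = 13
te_D = (8 + 4·12 + 16)/6 = 72/6 = 12
te_E = (3 + 4·9 + 15)/6 = 54/6 = 9
te_F = (2 + 4·6 + 22)/6 = 48/6 = 8
te_G = (7 + 4·12 + 23)/6 = 78/6 = 13
te_H = (3 + 4·9 + 21)/6 = 60/6 = 10
te_I = (9 + 4·13 + 17)/6 = 78/6 = 13

Forward pass:
ES_A = 0; EF_A = 10
ES_B = 0; EF_B = 3
ES_C = 10; EF_C = 10+13 = 23
ES_D = 10; EF_D = 10+12 = 22
ES_E = max(EF_A=10, EF_B=3) = 10; EF_E = 10+9 = 19
ES_F = 19; EF_F = 19+8 = 27
ES_G = max(EF_C=23, EF_E=19) = 23; EF_G = 23+13 = 36
ES_H = 3; EF_H = 3+10 = 13
ES_I = max(EF_D=22, EF_F=27, EF_G=36, EF_H=13) = 36; EF_I = 36+13 = 49
Expected project duration μ = 49 days. Critical path: A → C → G → I.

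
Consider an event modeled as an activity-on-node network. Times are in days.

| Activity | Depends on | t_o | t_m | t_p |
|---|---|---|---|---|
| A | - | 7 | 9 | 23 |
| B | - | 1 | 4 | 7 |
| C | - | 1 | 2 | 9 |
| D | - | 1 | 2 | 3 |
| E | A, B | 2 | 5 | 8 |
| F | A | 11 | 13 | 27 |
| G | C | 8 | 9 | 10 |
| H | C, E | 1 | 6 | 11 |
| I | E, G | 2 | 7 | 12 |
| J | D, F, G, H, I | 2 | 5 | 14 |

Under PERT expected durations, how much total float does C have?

te_A = (7 + 4·9 + 23)/6 = 66/6 = 11
te_B = (1 + 4·4 + 7)/6 = 24/6 = 4
te_C = (1 + 4·2 + 9)/6 = 18/6 = 3
te_D = (1 + 4·2 + 3)/6 = 12/6 = 2
te_E = (2 + 4·5 + 8)/6 = 30/6 = 5
te_F = (11 + 4·13 + 27)/6 = 90/6 = 15
te_G = (8 + 4·9 + 10)/6 = 54/6 = 9
te_H = (1 + 4·6 + 11)/6 = 36/6 = 6
te_I = (2 + 4·7 + 12)/6 = 42/6 = 7
te_J = (2 + 4·5 + 14)/6 = 36/6 = 6

Forward pass:
ES_A = 0; EF_A = 11
ES_B = 0; EF_B = 4
ES_C = 0; EF_C = 3
ES_D = 0; EF_D = 2
ES_E = max(EF_A=11, EF_B=4) = 11; EF_E = 11+5 = 16
ES_F = 11; EF_F = 11+15 = 26
ES_G = 3; EF_G = 3+9 = 12
ES_H = max(EF_C=3, EF_E=16) = 16; EF_H = 16+6 = 22
ES_I = max(EF_E=16, EF_G=12) = 16; EF_I = 16+7 = 23
ES_J = max(EF_D=2, EF_F=26, EF_G=12, EF_H=22, EF_I=23) = 26; EF_J = 26+6 = 32
Expected project duration μ = 32 days. Critical path: A → F → J.

Backward pass:
LF_J = 32; LS_J = 32−6 = 26
LF_I = LS_J = 26; LS_I = 26−7 = 19
LF_H = LS_J = 26; LS_H = 26−6 = 20
LF_G = min(LS_I=19, LS_J=26) = 19; LS_G = 19−9 = 10
LF_F = LS_J = 26; LS_F = 26−15 = 11
LF_E = min(LS_H=20, LS_I=19) = 19; LS_E = 19−5 = 14
LF_D = LS_J = 26; LS_D = 26−2 = 24
LF_C = min(LS_G=10, LS_H=20) = 10; LS_C = 10−3 = 7
LF_B = LS_E = 14; LS_B = 14−4 = 10
LF_A = min(LS_E=14, LS_F=11) = 11; LS_A = 11−11 = 0
Slack_C = LS_C − ES_C = 7 − 0 = 7

7 days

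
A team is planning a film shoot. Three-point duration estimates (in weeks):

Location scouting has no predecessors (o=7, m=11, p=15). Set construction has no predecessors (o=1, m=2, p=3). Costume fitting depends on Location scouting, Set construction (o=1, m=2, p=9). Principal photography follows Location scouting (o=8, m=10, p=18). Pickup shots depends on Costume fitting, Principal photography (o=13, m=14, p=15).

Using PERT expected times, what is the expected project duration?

36 weeks

te_Location scouting = (7 + 4·11 + 15)/6 = 66/6 = 11
te_Set construction = (1 + 4·2 + 3)/6 = 12/6 = 2
te_Costume fitting = (1 + 4·2 + 9)/6 = 18/6 = 3
te_Principal photography = (8 + 4·10 + 18)/6 = 66/6 = 11
te_Pickup shots = (13 + 4·14 + 15)/6 = 84/6 = 14

Forward pass:
ES_Location scouting = 0; EF_Location scouting = 11
ES_Set construction = 0; EF_Set construction = 2
ES_Costume fitting = max(EF_Location scouting=11, EF_Set construction=2) = 11; EF_Costume fitting = 11+3 = 14
ES_Principal photography = 11; EF_Principal photography = 11+11 = 22
ES_Pickup shots = max(EF_Costume fitting=14, EF_Principal photography=22) = 22; EF_Pickup shots = 22+14 = 36
Expected project duration μ = 36 weeks. Critical path: Location scouting → Principal photography → Pickup shots.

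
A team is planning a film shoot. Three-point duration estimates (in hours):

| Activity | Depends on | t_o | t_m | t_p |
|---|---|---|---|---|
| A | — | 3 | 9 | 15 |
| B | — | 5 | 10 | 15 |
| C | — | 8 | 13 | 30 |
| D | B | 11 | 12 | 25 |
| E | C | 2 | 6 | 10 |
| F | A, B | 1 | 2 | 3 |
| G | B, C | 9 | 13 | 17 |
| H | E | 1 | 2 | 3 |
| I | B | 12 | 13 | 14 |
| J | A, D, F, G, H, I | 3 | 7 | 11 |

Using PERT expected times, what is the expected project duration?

35 hours

te_A = (3 + 4·9 + 15)/6 = 54/6 = 9
te_B = (5 + 4·10 + 15)/6 = 60/6 = 10
te_C = (8 + 4·13 + 30)/6 = 90/6 = 15
te_D = (11 + 4·12 + 25)/6 = 84/6 = 14
te_E = (2 + 4·6 + 10)/6 = 36/6 = 6
te_F = (1 + 4·2 + 3)/6 = 12/6 = 2
te_G = (9 + 4·13 + 17)/6 = 78/6 = 13
te_H = (1 + 4·2 + 3)/6 = 12/6 = 2
te_I = (12 + 4·13 + 14)/6 = 78/6 = 13
te_J = (3 + 4·7 + 11)/6 = 42/6 = 7

Forward pass:
ES_A = 0; EF_A = 9
ES_B = 0; EF_B = 10
ES_C = 0; EF_C = 15
ES_D = 10; EF_D = 10+14 = 24
ES_E = 15; EF_E = 15+6 = 21
ES_F = max(EF_A=9, EF_B=10) = 10; EF_F = 10+2 = 12
ES_G = max(EF_B=10, EF_C=15) = 15; EF_G = 15+13 = 28
ES_H = 21; EF_H = 21+2 = 23
ES_I = 10; EF_I = 10+13 = 23
ES_J = max(EF_A=9, EF_D=24, EF_F=12, EF_G=28, EF_H=23, EF_I=23) = 28; EF_J = 28+7 = 35
Expected project duration μ = 35 hours. Critical path: C → G → J.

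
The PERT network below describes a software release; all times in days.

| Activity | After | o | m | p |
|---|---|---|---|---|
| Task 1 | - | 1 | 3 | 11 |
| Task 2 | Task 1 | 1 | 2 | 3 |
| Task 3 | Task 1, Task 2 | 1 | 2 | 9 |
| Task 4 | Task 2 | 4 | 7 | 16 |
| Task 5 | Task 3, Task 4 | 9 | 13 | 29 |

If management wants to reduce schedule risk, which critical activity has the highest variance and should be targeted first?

Task 5

te_Task 1 = (1 + 4·3 + 11)/6 = 24/6 = 4; σ²_Task 1 = ((11−1)/6)² = 2.778
te_Task 2 = (1 + 4·2 + 3)/6 = 12/6 = 2; σ²_Task 2 = ((3−1)/6)² = 0.111
te_Task 3 = (1 + 4·2 + 9)/6 = 18/6 = 3; σ²_Task 3 = ((9−1)/6)² = 1.778
te_Task 4 = (4 + 4·7 + 16)/6 = 48/6 = 8; σ²_Task 4 = ((16−4)/6)² = 4.000
te_Task 5 = (9 + 4·13 + 29)/6 = 90/6 = 15; σ²_Task 5 = ((29−9)/6)² = 11.111

Forward pass:
ES_Task 1 = 0; EF_Task 1 = 4
ES_Task 2 = 4; EF_Task 2 = 4+2 = 6
ES_Task 3 = max(EF_Task 1=4, EF_Task 2=6) = 6; EF_Task 3 = 6+3 = 9
ES_Task 4 = 6; EF_Task 4 = 6+8 = 14
ES_Task 5 = max(EF_Task 3=9, EF_Task 4=14) = 14; EF_Task 5 = 14+15 = 29
Expected project duration μ = 29 days. Critical path: Task 1 → Task 2 → Task 4 → Task 5.

Variances on critical path: σ²_Task 1=2.778, σ²_Task 2=0.111, σ²_Task 4=4.000, σ²_Task 5=11.111.
Largest is σ²_Task 5 = 11.111.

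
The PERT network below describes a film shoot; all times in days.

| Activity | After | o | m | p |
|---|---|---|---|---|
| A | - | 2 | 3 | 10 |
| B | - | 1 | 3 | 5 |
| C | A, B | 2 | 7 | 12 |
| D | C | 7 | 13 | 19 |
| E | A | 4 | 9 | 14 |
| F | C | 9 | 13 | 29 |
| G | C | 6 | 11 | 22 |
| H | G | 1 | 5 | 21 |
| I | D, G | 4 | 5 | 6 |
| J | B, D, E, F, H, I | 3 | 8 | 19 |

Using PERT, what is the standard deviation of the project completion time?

5.47 days

te_A = (2 + 4·3 + 10)/6 = 24/6 = 4; σ²_A = ((10−2)/6)² = 1.778
te_B = (1 + 4·3 + 5)/6 = 18/6 = 3; σ²_B = ((5−1)/6)² = 0.444
te_C = (2 + 4·7 + 12)/6 = 42/6 = 7; σ²_C = ((12−2)/6)² = 2.778
te_D = (7 + 4·13 + 19)/6 = 78/6 = 13; σ²_D = ((19−7)/6)² = 4.000
te_E = (4 + 4·9 + 14)/6 = 54/6 = 9; σ²_E = ((14−4)/6)² = 2.778
te_F = (9 + 4·13 + 29)/6 = 90/6 = 15; σ²_F = ((29−9)/6)² = 11.111
te_G = (6 + 4·11 + 22)/6 = 72/6 = 12; σ²_G = ((22−6)/6)² = 7.111
te_H = (1 + 4·5 + 21)/6 = 42/6 = 7; σ²_H = ((21−1)/6)² = 11.111
te_I = (4 + 4·5 + 6)/6 = 30/6 = 5; σ²_I = ((6−4)/6)² = 0.111
te_J = (3 + 4·8 + 19)/6 = 54/6 = 9; σ²_J = ((19−3)/6)² = 7.111

Forward pass:
ES_A = 0; EF_A = 4
ES_B = 0; EF_B = 3
ES_C = max(EF_A=4, EF_B=3) = 4; EF_C = 4+7 = 11
ES_D = 11; EF_D = 11+13 = 24
ES_E = 4; EF_E = 4+9 = 13
ES_F = 11; EF_F = 11+15 = 26
ES_G = 11; EF_G = 11+12 = 23
ES_H = 23; EF_H = 23+7 = 30
ES_I = max(EF_D=24, EF_G=23) = 24; EF_I = 24+5 = 29
ES_J = max(EF_B=3, EF_D=24, EF_E=13, EF_F=26, EF_H=30, EF_I=29) = 30; EF_J = 30+9 = 39
Expected project duration μ = 39 days. Critical path: A → C → G → H → J.

Variance along critical path = 1.778 + 2.778 + 7.111 + 11.111 + 7.111 = 29.889
σ = √29.889 = 5.467 days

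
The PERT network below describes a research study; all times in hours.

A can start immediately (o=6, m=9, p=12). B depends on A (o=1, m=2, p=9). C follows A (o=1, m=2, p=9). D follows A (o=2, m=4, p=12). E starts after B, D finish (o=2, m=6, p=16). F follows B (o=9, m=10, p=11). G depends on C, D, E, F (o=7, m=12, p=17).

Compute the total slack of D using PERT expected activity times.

te_A = (6 + 4·9 + 12)/6 = 54/6 = 9
te_B = (1 + 4·2 + 9)/6 = 18/6 = 3
te_C = (1 + 4·2 + 9)/6 = 18/6 = 3
te_D = (2 + 4·4 + 12)/6 = 30/6 = 5
te_E = (2 + 4·6 + 16)/6 = 42/6 = 7
te_F = (9 + 4·10 + 11)/6 = 60/6 = 10
te_G = (7 + 4·12 + 17)/6 = 72/6 = 12

Forward pass:
ES_A = 0; EF_A = 9
ES_B = 9; EF_B = 9+3 = 12
ES_C = 9; EF_C = 9+3 = 12
ES_D = 9; EF_D = 9+5 = 14
ES_E = max(EF_B=12, EF_D=14) = 14; EF_E = 14+7 = 21
ES_F = 12; EF_F = 12+10 = 22
ES_G = max(EF_C=12, EF_D=14, EF_E=21, EF_F=22) = 22; EF_G = 22+12 = 34
Expected project duration μ = 34 hours. Critical path: A → B → F → G.

Backward pass:
LF_G = 34; LS_G = 34−12 = 22
LF_F = LS_G = 22; LS_F = 22−10 = 12
LF_E = LS_G = 22; LS_E = 22−7 = 15
LF_D = min(LS_E=15, LS_G=22) = 15; LS_D = 15−5 = 10
LF_C = LS_G = 22; LS_C = 22−3 = 19
LF_B = min(LS_E=15, LS_F=12) = 12; LS_B = 12−3 = 9
LF_A = min(LS_B=9, LS_C=19, LS_D=10) = 9; LS_A = 9−9 = 0
Slack_D = LS_D − ES_D = 10 − 9 = 1

1 hours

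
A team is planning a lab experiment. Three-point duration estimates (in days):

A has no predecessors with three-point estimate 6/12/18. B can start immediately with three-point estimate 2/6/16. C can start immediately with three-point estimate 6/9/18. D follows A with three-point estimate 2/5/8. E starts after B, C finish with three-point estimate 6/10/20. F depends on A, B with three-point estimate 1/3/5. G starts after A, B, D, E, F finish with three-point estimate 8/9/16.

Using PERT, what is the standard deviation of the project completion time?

3.35 days

te_A = (6 + 4·12 + 18)/6 = 72/6 = 12; σ²_A = ((18−6)/6)² = 4.000
te_B = (2 + 4·6 + 16)/6 = 42/6 = 7; σ²_B = ((16−2)/6)² = 5.444
te_C = (6 + 4·9 + 18)/6 = 60/6 = 10; σ²_C = ((18−6)/6)² = 4.000
te_D = (2 + 4·5 + 8)/6 = 30/6 = 5; σ²_D = ((8−2)/6)² = 1.000
te_E = (6 + 4·10 + 20)/6 = 66/6 = 11; σ²_E = ((20−6)/6)² = 5.444
te_F = (1 + 4·3 + 5)/6 = 18/6 = 3; σ²_F = ((5−1)/6)² = 0.444
te_G = (8 + 4·9 + 16)/6 = 60/6 = 10; σ²_G = ((16−8)/6)² = 1.778

Forward pass:
ES_A = 0; EF_A = 12
ES_B = 0; EF_B = 7
ES_C = 0; EF_C = 10
ES_D = 12; EF_D = 12+5 = 17
ES_E = max(EF_B=7, EF_C=10) = 10; EF_E = 10+11 = 21
ES_F = max(EF_A=12, EF_B=7) = 12; EF_F = 12+3 = 15
ES_G = max(EF_A=12, EF_B=7, EF_D=17, EF_E=21, EF_F=15) = 21; EF_G = 21+10 = 31
Expected project duration μ = 31 days. Critical path: C → E → G.

Variance along critical path = 4.000 + 5.444 + 1.778 = 11.222
σ = √11.222 = 3.350 days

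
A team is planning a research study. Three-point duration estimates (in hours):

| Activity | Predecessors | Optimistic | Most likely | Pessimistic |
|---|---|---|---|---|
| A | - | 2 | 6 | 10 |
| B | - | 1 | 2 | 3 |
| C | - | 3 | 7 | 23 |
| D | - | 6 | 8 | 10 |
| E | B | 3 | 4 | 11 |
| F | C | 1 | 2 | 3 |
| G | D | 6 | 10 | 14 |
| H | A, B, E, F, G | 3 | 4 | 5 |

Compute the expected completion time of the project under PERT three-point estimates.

22 hours

te_A = (2 + 4·6 + 10)/6 = 36/6 = 6
te_B = (1 + 4·2 + 3)/6 = 12/6 = 2
te_C = (3 + 4·7 + 23)/6 = 54/6 = 9
te_D = (6 + 4·8 + 10)/6 = 48/6 = 8
te_E = (3 + 4·4 + 11)/6 = 30/6 = 5
te_F = (1 + 4·2 + 3)/6 = 12/6 = 2
te_G = (6 + 4·10 + 14)/6 = 60/6 = 10
te_H = (3 + 4·4 + 5)/6 = 24/6 = 4

Forward pass:
ES_A = 0; EF_A = 6
ES_B = 0; EF_B = 2
ES_C = 0; EF_C = 9
ES_D = 0; EF_D = 8
ES_E = 2; EF_E = 2+5 = 7
ES_F = 9; EF_F = 9+2 = 11
ES_G = 8; EF_G = 8+10 = 18
ES_H = max(EF_A=6, EF_B=2, EF_E=7, EF_F=11, EF_G=18) = 18; EF_H = 18+4 = 22
Expected project duration μ = 22 hours. Critical path: D → G → H.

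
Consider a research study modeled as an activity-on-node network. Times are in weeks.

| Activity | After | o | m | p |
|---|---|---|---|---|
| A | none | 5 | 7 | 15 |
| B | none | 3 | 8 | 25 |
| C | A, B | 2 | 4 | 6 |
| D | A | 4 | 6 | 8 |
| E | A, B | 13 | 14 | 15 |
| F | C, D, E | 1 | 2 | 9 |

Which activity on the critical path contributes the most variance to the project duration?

B

te_A = (5 + 4·7 + 15)/6 = 48/6 = 8; σ²_A = ((15−5)/6)² = 2.778
te_B = (3 + 4·8 + 25)/6 = 60/6 = 10; σ²_B = ((25−3)/6)² = 13.444
te_C = (2 + 4·4 + 6)/6 = 24/6 = 4; σ²_C = ((6−2)/6)² = 0.444
te_D = (4 + 4·6 + 8)/6 = 36/6 = 6; σ²_D = ((8−4)/6)² = 0.444
te_E = (13 + 4·14 + 15)/6 = 84/6 = 14; σ²_E = ((15−13)/6)² = 0.111
te_F = (1 + 4·2 + 9)/6 = 18/6 = 3; σ²_F = ((9−1)/6)² = 1.778

Forward pass:
ES_A = 0; EF_A = 8
ES_B = 0; EF_B = 10
ES_C = max(EF_A=8, EF_B=10) = 10; EF_C = 10+4 = 14
ES_D = 8; EF_D = 8+6 = 14
ES_E = max(EF_A=8, EF_B=10) = 10; EF_E = 10+14 = 24
ES_F = max(EF_C=14, EF_D=14, EF_E=24) = 24; EF_F = 24+3 = 27
Expected project duration μ = 27 weeks. Critical path: B → E → F.

Variances on critical path: σ²_B=13.444, σ²_E=0.111, σ²_F=1.778.
Largest is σ²_B = 13.444.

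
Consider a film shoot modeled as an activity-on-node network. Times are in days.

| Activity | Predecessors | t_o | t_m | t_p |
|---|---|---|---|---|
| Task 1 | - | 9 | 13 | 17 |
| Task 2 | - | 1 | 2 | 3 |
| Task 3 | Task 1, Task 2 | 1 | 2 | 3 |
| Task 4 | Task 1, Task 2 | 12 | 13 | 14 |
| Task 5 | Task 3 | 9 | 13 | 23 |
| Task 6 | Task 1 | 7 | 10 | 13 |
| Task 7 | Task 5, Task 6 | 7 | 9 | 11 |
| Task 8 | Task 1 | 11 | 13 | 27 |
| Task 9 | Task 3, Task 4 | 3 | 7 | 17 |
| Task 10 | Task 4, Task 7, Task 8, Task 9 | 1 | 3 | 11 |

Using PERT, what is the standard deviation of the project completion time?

3.25 days

te_Task 1 = (9 + 4·13 + 17)/6 = 78/6 = 13; σ²_Task 1 = ((17−9)/6)² = 1.778
te_Task 2 = (1 + 4·2 + 3)/6 = 12/6 = 2; σ²_Task 2 = ((3−1)/6)² = 0.111
te_Task 3 = (1 + 4·2 + 3)/6 = 12/6 = 2; σ²_Task 3 = ((3−1)/6)² = 0.111
te_Task 4 = (12 + 4·13 + 14)/6 = 78/6 = 13; σ²_Task 4 = ((14−12)/6)² = 0.111
te_Task 5 = (9 + 4·13 + 23)/6 = 84/6 = 14; σ²_Task 5 = ((23−9)/6)² = 5.444
te_Task 6 = (7 + 4·10 + 13)/6 = 60/6 = 10; σ²_Task 6 = ((13−7)/6)² = 1.000
te_Task 7 = (7 + 4·9 + 11)/6 = 54/6 = 9; σ²_Task 7 = ((11−7)/6)² = 0.444
te_Task 8 = (11 + 4·13 + 27)/6 = 90/6 = 15; σ²_Task 8 = ((27−11)/6)² = 7.111
te_Task 9 = (3 + 4·7 + 17)/6 = 48/6 = 8; σ²_Task 9 = ((17−3)/6)² = 5.444
te_Task 10 = (1 + 4·3 + 11)/6 = 24/6 = 4; σ²_Task 10 = ((11−1)/6)² = 2.778

Forward pass:
ES_Task 1 = 0; EF_Task 1 = 13
ES_Task 2 = 0; EF_Task 2 = 2
ES_Task 3 = max(EF_Task 1=13, EF_Task 2=2) = 13; EF_Task 3 = 13+2 = 15
ES_Task 4 = max(EF_Task 1=13, EF_Task 2=2) = 13; EF_Task 4 = 13+13 = 26
ES_Task 5 = 15; EF_Task 5 = 15+14 = 29
ES_Task 6 = 13; EF_Task 6 = 13+10 = 23
ES_Task 7 = max(EF_Task 5=29, EF_Task 6=23) = 29; EF_Task 7 = 29+9 = 38
ES_Task 8 = 13; EF_Task 8 = 13+15 = 28
ES_Task 9 = max(EF_Task 3=15, EF_Task 4=26) = 26; EF_Task 9 = 26+8 = 34
ES_Task 10 = max(EF_Task 4=26, EF_Task 7=38, EF_Task 8=28, EF_Task 9=34) = 38; EF_Task 10 = 38+4 = 42
Expected project duration μ = 42 days. Critical path: Task 1 → Task 3 → Task 5 → Task 7 → Task 10.

Variance along critical path = 1.778 + 0.111 + 5.444 + 0.444 + 2.778 = 10.556
σ = √10.556 = 3.249 days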